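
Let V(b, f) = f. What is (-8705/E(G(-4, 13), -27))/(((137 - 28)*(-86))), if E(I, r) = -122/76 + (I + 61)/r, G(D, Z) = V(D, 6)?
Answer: -4465665/19652591 ≈ -0.22723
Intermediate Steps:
G(D, Z) = 6
E(I, r) = -61/38 + (61 + I)/r (E(I, r) = -122*1/76 + (61 + I)/r = -61/38 + (61 + I)/r)
(-8705/E(G(-4, 13), -27))/(((137 - 28)*(-86))) = (-8705*(-27/(61 + 6 - 61/38*(-27))))/(((137 - 28)*(-86))) = (-8705*(-27/(61 + 6 + 1647/38)))/((109*(-86))) = -8705/((-1/27*4193/38))/(-9374) = -8705/(-4193/1026)*(-1/9374) = -8705*(-1026/4193)*(-1/9374) = (8931330/4193)*(-1/9374) = -4465665/19652591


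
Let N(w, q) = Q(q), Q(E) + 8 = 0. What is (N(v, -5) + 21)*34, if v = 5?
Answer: 442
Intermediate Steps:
Q(E) = -8 (Q(E) = -8 + 0 = -8)
N(w, q) = -8
(N(v, -5) + 21)*34 = (-8 + 21)*34 = 13*34 = 442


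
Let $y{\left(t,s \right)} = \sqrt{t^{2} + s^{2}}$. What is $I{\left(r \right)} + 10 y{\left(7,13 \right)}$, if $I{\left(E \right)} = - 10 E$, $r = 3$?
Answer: $-30 + 10 \sqrt{218} \approx 117.65$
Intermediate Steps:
$y{\left(t,s \right)} = \sqrt{s^{2} + t^{2}}$
$I{\left(r \right)} + 10 y{\left(7,13 \right)} = \left(-10\right) 3 + 10 \sqrt{13^{2} + 7^{2}} = -30 + 10 \sqrt{169 + 49} = -30 + 10 \sqrt{218}$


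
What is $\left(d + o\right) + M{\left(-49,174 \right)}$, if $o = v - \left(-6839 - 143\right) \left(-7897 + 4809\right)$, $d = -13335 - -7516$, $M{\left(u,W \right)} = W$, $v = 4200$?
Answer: $-21561861$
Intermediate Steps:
$d = -5819$ ($d = -13335 + 7516 = -5819$)
$o = -21556216$ ($o = 4200 - \left(-6839 - 143\right) \left(-7897 + 4809\right) = 4200 - \left(-6982\right) \left(-3088\right) = 4200 - 21560416 = -21556216$)
$\left(d + o\right) + M{\left(-49,174 \right)} = \left(-5819 - 21556216\right) + 174 = -21562035 + 174 = -21561861$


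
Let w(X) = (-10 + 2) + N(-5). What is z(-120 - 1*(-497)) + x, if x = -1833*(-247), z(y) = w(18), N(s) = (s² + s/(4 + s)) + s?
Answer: 452768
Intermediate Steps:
N(s) = s + s² + s/(4 + s) (N(s) = (s² + s/(4 + s)) + s = s + s² + s/(4 + s))
w(X) = 17 (w(X) = (-10 + 2) - 5*(5 + (-5)² + 5*(-5))/(4 - 5) = -8 - 5*(5 + 25 - 25)/(-1) = -8 - 5*(-1)*5 = -8 + 25 = 17)
z(y) = 17
x = 452751
z(-120 - 1*(-497)) + x = 17 + 452751 = 452768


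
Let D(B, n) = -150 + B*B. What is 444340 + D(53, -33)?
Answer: 446999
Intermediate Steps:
D(B, n) = -150 + B²
444340 + D(53, -33) = 444340 + (-150 + 53²) = 444340 + (-150 + 2809) = 444340 + 2659 = 446999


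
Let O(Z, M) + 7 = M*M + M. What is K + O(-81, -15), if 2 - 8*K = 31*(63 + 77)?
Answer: -1357/4 ≈ -339.25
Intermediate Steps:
O(Z, M) = -7 + M + M² (O(Z, M) = -7 + (M*M + M) = -7 + (M² + M) = -7 + (M + M²) = -7 + M + M²)
K = -2169/4 (K = ¼ - 31*(63 + 77)/8 = ¼ - 31*140/8 = ¼ - ⅛*4340 = ¼ - 1085/2 = -2169/4 ≈ -542.25)
K + O(-81, -15) = -2169/4 + (-7 - 15 + (-15)²) = -2169/4 + (-7 - 15 + 225) = -2169/4 + 203 = -1357/4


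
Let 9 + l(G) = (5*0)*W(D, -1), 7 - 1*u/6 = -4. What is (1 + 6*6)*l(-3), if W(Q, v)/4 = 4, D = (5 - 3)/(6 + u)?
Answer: -333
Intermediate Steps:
u = 66 (u = 42 - 6*(-4) = 42 + 24 = 66)
D = 1/36 (D = (5 - 3)/(6 + 66) = 2/72 = 2*(1/72) = 1/36 ≈ 0.027778)
W(Q, v) = 16 (W(Q, v) = 4*4 = 16)
l(G) = -9 (l(G) = -9 + (5*0)*16 = -9 + 0*16 = -9 + 0 = -9)
(1 + 6*6)*l(-3) = (1 + 6*6)*(-9) = (1 + 36)*(-9) = 37*(-9) = -333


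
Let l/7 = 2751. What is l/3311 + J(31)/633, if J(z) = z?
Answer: 1756046/299409 ≈ 5.8650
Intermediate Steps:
l = 19257 (l = 7*2751 = 19257)
l/3311 + J(31)/633 = 19257/3311 + 31/633 = 19257*(1/3311) + 31*(1/633) = 2751/473 + 31/633 = 1756046/299409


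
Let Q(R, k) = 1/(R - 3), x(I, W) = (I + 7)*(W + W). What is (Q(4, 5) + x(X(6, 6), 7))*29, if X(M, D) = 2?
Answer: 3683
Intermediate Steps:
x(I, W) = 2*W*(7 + I) (x(I, W) = (7 + I)*(2*W) = 2*W*(7 + I))
Q(R, k) = 1/(-3 + R)
(Q(4, 5) + x(X(6, 6), 7))*29 = (1/(-3 + 4) + 2*7*(7 + 2))*29 = (1/1 + 2*7*9)*29 = (1 + 126)*29 = 127*29 = 3683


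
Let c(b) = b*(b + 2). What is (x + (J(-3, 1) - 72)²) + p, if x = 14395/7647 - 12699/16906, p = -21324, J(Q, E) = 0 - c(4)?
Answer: -1565178191039/129280182 ≈ -12107.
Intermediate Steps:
c(b) = b*(2 + b)
J(Q, E) = -24 (J(Q, E) = 0 - 4*(2 + 4) = 0 - 4*6 = 0 - 1*24 = 0 - 24 = -24)
x = 146252617/129280182 (x = 14395*(1/7647) - 12699*1/16906 = 14395/7647 - 12699/16906 = 146252617/129280182 ≈ 1.1313)
(x + (J(-3, 1) - 72)²) + p = (146252617/129280182 + (-24 - 72)²) - 21324 = (146252617/129280182 + (-96)²) - 21324 = (146252617/129280182 + 9216) - 21324 = 1191592409929/129280182 - 21324 = -1565178191039/129280182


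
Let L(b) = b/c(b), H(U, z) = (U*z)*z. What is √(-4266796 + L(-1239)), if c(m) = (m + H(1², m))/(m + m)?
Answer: I*√1634869055215/619 ≈ 2065.6*I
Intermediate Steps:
H(U, z) = U*z²
c(m) = (m + m²)/(2*m) (c(m) = (m + 1²*m²)/(m + m) = (m + 1*m²)/((2*m)) = (m + m²)*(1/(2*m)) = (m + m²)/(2*m))
L(b) = b/(½ + b/2)
√(-4266796 + L(-1239)) = √(-4266796 + 2*(-1239)/(1 - 1239)) = √(-4266796 + 2*(-1239)/(-1238)) = √(-4266796 + 2*(-1239)*(-1/1238)) = √(-4266796 + 1239/619) = √(-2641145485/619) = I*√1634869055215/619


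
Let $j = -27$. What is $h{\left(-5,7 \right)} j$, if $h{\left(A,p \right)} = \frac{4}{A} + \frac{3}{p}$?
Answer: $\frac{351}{35} \approx 10.029$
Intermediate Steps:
$h{\left(A,p \right)} = \frac{3}{p} + \frac{4}{A}$
$h{\left(-5,7 \right)} j = \left(\frac{3}{7} + \frac{4}{-5}\right) \left(-27\right) = \left(3 \cdot \frac{1}{7} + 4 \left(- \frac{1}{5}\right)\right) \left(-27\right) = \left(\frac{3}{7} - \frac{4}{5}\right) \left(-27\right) = \left(- \frac{13}{35}\right) \left(-27\right) = \frac{351}{35}$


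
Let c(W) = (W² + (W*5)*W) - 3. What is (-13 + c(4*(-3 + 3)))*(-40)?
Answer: 640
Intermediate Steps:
c(W) = -3 + 6*W² (c(W) = (W² + (5*W)*W) - 3 = (W² + 5*W²) - 3 = 6*W² - 3 = -3 + 6*W²)
(-13 + c(4*(-3 + 3)))*(-40) = (-13 + (-3 + 6*(4*(-3 + 3))²))*(-40) = (-13 + (-3 + 6*(4*0)²))*(-40) = (-13 + (-3 + 6*0²))*(-40) = (-13 + (-3 + 6*0))*(-40) = (-13 + (-3 + 0))*(-40) = (-13 - 3)*(-40) = -16*(-40) = 640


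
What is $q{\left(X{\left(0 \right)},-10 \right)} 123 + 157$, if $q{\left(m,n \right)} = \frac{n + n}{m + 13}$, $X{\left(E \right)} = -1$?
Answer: $-48$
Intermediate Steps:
$q{\left(m,n \right)} = \frac{2 n}{13 + m}$
$q{\left(X{\left(0 \right)},-10 \right)} 123 + 157 = 2 \left(-10\right) \frac{1}{13 - 1} \cdot 123 + 157 = 2 \left(-10\right) \frac{1}{12} \cdot 123 + 157 = \left(- \frac{5}{3}\right) 123 + 157 = -205 + 157 = -48$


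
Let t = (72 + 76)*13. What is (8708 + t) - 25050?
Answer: -14418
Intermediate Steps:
t = 1924 (t = 148*13 = 1924)
(8708 + t) - 25050 = (8708 + 1924) - 25050 = 10632 - 25050 = -14418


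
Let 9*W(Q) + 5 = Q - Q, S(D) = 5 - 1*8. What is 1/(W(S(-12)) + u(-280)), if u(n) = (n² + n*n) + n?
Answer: 9/1408675 ≈ 6.3890e-6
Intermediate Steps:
S(D) = -3 (S(D) = 5 - 8 = -3)
u(n) = n + 2*n² (u(n) = (n² + n²) + n = 2*n² + n = n + 2*n²)
W(Q) = -5/9 (W(Q) = -5/9 + (Q - Q)/9 = -5/9 + (⅑)*0 = -5/9 + 0 = -5/9)
1/(W(S(-12)) + u(-280)) = 1/(-5/9 - 280*(1 + 2*(-280))) = 1/(-5/9 - 280*(1 - 560)) = 1/(-5/9 - 280*(-559)) = 1/(-5/9 + 156520) = 1/(1408675/9) = 9/1408675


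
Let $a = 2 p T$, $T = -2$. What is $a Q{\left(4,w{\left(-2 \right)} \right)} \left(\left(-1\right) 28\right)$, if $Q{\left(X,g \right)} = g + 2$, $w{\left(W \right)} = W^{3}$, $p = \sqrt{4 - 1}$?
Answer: $- 672 \sqrt{3} \approx -1163.9$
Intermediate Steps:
$p = \sqrt{3} \approx 1.732$
$Q{\left(X,g \right)} = 2 + g$
$a = - 4 \sqrt{3}$ ($a = 2 \sqrt{3} \left(-2\right) = - 4 \sqrt{3} \approx -6.9282$)
$a Q{\left(4,w{\left(-2 \right)} \right)} \left(\left(-1\right) 28\right) = - 4 \sqrt{3} \left(2 + \left(-2\right)^{3}\right) \left(\left(-1\right) 28\right) = - 4 \sqrt{3} \left(2 - 8\right) \left(-28\right) = - 4 \sqrt{3} \left(-6\right) \left(-28\right) = 24 \sqrt{3} \left(-28\right) = - 672 \sqrt{3}$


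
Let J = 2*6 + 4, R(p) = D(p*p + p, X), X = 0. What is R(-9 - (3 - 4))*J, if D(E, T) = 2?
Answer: 32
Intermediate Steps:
R(p) = 2
J = 16 (J = 12 + 4 = 16)
R(-9 - (3 - 4))*J = 2*16 = 32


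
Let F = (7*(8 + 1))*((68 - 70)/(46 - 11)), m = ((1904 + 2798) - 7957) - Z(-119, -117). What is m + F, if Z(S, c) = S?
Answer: -15698/5 ≈ -3139.6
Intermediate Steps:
m = -3136 (m = ((1904 + 2798) - 7957) - 1*(-119) = (4702 - 7957) + 119 = -3255 + 119 = -3136)
F = -18/5 (F = (7*9)*(-2/35) = 63*(-2*1/35) = 63*(-2/35) = -18/5 ≈ -3.6000)
m + F = -3136 - 18/5 = -15698/5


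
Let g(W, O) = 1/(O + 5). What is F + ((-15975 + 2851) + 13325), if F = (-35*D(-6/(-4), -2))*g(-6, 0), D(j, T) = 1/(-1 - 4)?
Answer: 1012/5 ≈ 202.40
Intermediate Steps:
g(W, O) = 1/(5 + O)
D(j, T) = -⅕ (D(j, T) = 1/(-5) = -⅕)
F = 7/5 (F = (-35*(-⅕))/(5 + 0) = 7/5 ≈ 1.4000)
F + ((-15975 + 2851) + 13325) = 7/5 + ((-15975 + 2851) + 13325) = 7/5 + (-13124 + 13325) = 7/5 + 201 = 1012/5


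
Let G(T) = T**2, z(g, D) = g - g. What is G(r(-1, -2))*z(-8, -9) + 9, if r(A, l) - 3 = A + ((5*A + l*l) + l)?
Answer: 9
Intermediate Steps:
z(g, D) = 0
r(A, l) = 3 + l + l**2 + 6*A (r(A, l) = 3 + (A + ((5*A + l*l) + l)) = 3 + (A + ((5*A + l**2) + l)) = 3 + (A + ((l**2 + 5*A) + l)) = 3 + (A + (l + l**2 + 5*A)) = 3 + (l + l**2 + 6*A) = 3 + l + l**2 + 6*A)
G(r(-1, -2))*z(-8, -9) + 9 = (3 - 2 + (-2)**2 + 6*(-1))**2*0 + 9 = (3 - 2 + 4 - 6)**2*0 + 9 = (-1)**2*0 + 9 = 1*0 + 9 = 0 + 9 = 9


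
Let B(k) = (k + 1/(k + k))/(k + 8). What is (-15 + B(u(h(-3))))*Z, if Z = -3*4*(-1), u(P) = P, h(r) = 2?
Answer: -1773/10 ≈ -177.30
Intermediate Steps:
B(k) = (k + 1/(2*k))/(8 + k)
Z = 12 (Z = -12*(-1) = 12)
(-15 + B(u(h(-3))))*Z = (-15 + (½ + 2²)/(2*(8 + 2)))*12 = (-15 + (½)*(½ + 4)/10)*12 = (-15 + (½)*(⅒)*(9/2))*12 = (-15 + 9/40)*12 = -591/40*12 = -1773/10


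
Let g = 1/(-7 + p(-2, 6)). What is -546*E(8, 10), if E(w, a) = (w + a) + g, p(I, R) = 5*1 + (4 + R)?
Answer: -39585/4 ≈ -9896.3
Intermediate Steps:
p(I, R) = 9 + R (p(I, R) = 5 + (4 + R) = 9 + R)
g = ⅛ (g = 1/(-7 + (9 + 6)) = 1/(-7 + 15) = 1/8 = ⅛ ≈ 0.12500)
E(w, a) = ⅛ + a + w (E(w, a) = (w + a) + ⅛ = (a + w) + ⅛ = ⅛ + a + w)
-546*E(8, 10) = -546*(⅛ + 10 + 8) = -546*145/8 = -39585/4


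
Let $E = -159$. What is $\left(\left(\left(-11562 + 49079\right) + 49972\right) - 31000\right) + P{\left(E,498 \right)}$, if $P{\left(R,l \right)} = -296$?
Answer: $56193$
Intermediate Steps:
$\left(\left(\left(-11562 + 49079\right) + 49972\right) - 31000\right) + P{\left(E,498 \right)} = \left(\left(\left(-11562 + 49079\right) + 49972\right) - 31000\right) - 296 = \left(\left(37517 + 49972\right) - 31000\right) - 296 = \left(87489 - 31000\right) - 296 = 56489 - 296 = 56193$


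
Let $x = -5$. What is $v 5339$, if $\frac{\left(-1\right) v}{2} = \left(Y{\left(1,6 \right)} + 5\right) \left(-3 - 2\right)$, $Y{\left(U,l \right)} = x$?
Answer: $0$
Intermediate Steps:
$Y{\left(U,l \right)} = -5$
$v = 0$ ($v = - 2 \left(-5 + 5\right) \left(-3 - 2\right) = - 2 \cdot 0 \left(-5\right) = \left(-2\right) 0 = 0$)
$v 5339 = 0 \cdot 5339 = 0$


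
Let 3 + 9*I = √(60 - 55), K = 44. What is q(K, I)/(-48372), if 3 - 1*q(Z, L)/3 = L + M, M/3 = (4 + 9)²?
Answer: 1511/48372 + √5/145116 ≈ 0.031253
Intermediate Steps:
M = 507 (M = 3*(4 + 9)² = 3*13² = 3*169 = 507)
I = -⅓ + √5/9 (I = -⅓ + √(60 - 55)/9 = -⅓ + √5/9 ≈ -0.084881)
q(Z, L) = -1512 - 3*L (q(Z, L) = 9 - 3*(L + 507) = 9 - 3*(507 + L) = 9 + (-1521 - 3*L) = -1512 - 3*L)
q(K, I)/(-48372) = (-1512 - 3*(-⅓ + √5/9))/(-48372) = (-1512 + (1 - √5/3))*(-1/48372) = (-1511 - √5/3)*(-1/48372) = 1511/48372 + √5/145116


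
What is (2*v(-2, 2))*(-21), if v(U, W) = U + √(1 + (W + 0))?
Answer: 84 - 42*√3 ≈ 11.254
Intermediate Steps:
v(U, W) = U + √(1 + W)
(2*v(-2, 2))*(-21) = (2*(-2 + √(1 + 2)))*(-21) = (2*(-2 + √3))*(-21) = (-4 + 2*√3)*(-21) = 84 - 42*√3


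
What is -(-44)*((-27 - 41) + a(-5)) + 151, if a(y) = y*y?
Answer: -1741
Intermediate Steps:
a(y) = y**2
-(-44)*((-27 - 41) + a(-5)) + 151 = -(-44)*((-27 - 41) + (-5)**2) + 151 = -(-44)*(-68 + 25) + 151 = -(-44)*(-43) + 151 = -44*43 + 151 = -1892 + 151 = -1741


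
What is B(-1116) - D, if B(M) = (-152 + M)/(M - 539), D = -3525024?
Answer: 5833915988/1655 ≈ 3.5250e+6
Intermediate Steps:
B(M) = (-152 + M)/(-539 + M)
B(-1116) - D = (-152 - 1116)/(-539 - 1116) - 1*(-3525024) = -1268/(-1655) + 3525024 = -1/1655*(-1268) + 3525024 = 1268/1655 + 3525024 = 5833915988/1655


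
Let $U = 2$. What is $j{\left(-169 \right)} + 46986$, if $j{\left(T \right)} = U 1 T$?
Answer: $46648$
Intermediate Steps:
$j{\left(T \right)} = 2 T$ ($j{\left(T \right)} = 2 \cdot 1 T = 2 T$)
$j{\left(-169 \right)} + 46986 = 2 \left(-169\right) + 46986 = -338 + 46986 = 46648$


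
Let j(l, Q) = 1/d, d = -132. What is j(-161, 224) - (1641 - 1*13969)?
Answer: 1627295/132 ≈ 12328.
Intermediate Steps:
j(l, Q) = -1/132 (j(l, Q) = 1/(-132) = -1/132)
j(-161, 224) - (1641 - 1*13969) = -1/132 - (1641 - 1*13969) = -1/132 - (1641 - 13969) = -1/132 - 1*(-12328) = -1/132 + 12328 = 1627295/132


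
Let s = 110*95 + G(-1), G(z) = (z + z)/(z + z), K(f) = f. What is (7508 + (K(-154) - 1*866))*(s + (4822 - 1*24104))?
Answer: -57295528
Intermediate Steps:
G(z) = 1 (G(z) = (2*z)/((2*z)) = (2*z)*(1/(2*z)) = 1)
s = 10451 (s = 110*95 + 1 = 10450 + 1 = 10451)
(7508 + (K(-154) - 1*866))*(s + (4822 - 1*24104)) = (7508 + (-154 - 1*866))*(10451 + (4822 - 1*24104)) = (7508 + (-154 - 866))*(10451 + (4822 - 24104)) = (7508 - 1020)*(10451 - 19282) = 6488*(-8831) = -57295528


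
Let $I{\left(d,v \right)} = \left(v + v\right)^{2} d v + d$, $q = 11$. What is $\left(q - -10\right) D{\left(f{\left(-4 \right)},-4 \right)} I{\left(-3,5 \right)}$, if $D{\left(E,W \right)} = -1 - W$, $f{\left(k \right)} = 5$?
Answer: $-94689$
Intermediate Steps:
$I{\left(d,v \right)} = d + 4 d v^{3}$ ($I{\left(d,v \right)} = \left(2 v\right)^{2} d v + d = 4 v^{2} d v + d = 4 d v^{2} v + d = 4 d v^{3} + d = d + 4 d v^{3}$)
$\left(q - -10\right) D{\left(f{\left(-4 \right)},-4 \right)} I{\left(-3,5 \right)} = \left(11 - -10\right) \left(-1 - -4\right) \left(- 3 \left(1 + 4 \cdot 5^{3}\right)\right) = \left(11 + 10\right) \left(-1 + 4\right) \left(- 3 \left(1 + 4 \cdot 125\right)\right) = 21 \cdot 3 \left(- 3 \left(1 + 500\right)\right) = 63 \left(\left(-3\right) 501\right) = 63 \left(-1503\right) = -94689$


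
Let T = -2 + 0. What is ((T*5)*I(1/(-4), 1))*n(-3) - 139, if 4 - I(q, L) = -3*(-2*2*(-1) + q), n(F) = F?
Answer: 637/2 ≈ 318.50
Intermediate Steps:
I(q, L) = 16 + 3*q (I(q, L) = 4 - (-3)*(-2*2*(-1) + q) = 4 - (-3)*(-4*(-1) + q) = 4 - (-3)*(4 + q) = 4 - (-12 - 3*q) = 4 + (12 + 3*q) = 16 + 3*q)
T = -2
((T*5)*I(1/(-4), 1))*n(-3) - 139 = ((-2*5)*(16 + 3*(1/(-4))))*(-3) - 139 = -10*(16 + 3*(1*(-¼)))*(-3) - 139 = -10*(16 + 3*(-¼))*(-3) - 139 = -10*(16 - ¾)*(-3) - 139 = -10*61/4*(-3) - 139 = -305/2*(-3) - 139 = 915/2 - 139 = 637/2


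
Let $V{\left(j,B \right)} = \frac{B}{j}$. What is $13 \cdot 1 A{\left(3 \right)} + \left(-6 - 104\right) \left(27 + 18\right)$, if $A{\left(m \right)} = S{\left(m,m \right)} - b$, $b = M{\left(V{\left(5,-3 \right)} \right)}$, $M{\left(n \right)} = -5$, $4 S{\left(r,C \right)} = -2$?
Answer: $- \frac{9783}{2} \approx -4891.5$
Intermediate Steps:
$S{\left(r,C \right)} = - \frac{1}{2}$ ($S{\left(r,C \right)} = \frac{1}{4} \left(-2\right) = - \frac{1}{2}$)
$b = -5$
$A{\left(m \right)} = \frac{9}{2}$ ($A{\left(m \right)} = - \frac{1}{2} - -5 = - \frac{1}{2} + 5 = \frac{9}{2}$)
$13 \cdot 1 A{\left(3 \right)} + \left(-6 - 104\right) \left(27 + 18\right) = 13 \cdot 1 \cdot \frac{9}{2} + \left(-6 - 104\right) \left(27 + 18\right) = 13 \cdot \frac{9}{2} - 4950 = \frac{117}{2} - 4950 = - \frac{9783}{2}$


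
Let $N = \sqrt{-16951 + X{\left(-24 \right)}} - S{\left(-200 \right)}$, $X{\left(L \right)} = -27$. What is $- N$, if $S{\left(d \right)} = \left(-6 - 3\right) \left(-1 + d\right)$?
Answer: $1809 - i \sqrt{16978} \approx 1809.0 - 130.3 i$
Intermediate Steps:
$S{\left(d \right)} = 9 - 9 d$ ($S{\left(d \right)} = - 9 \left(-1 + d\right) = 9 - 9 d$)
$N = -1809 + i \sqrt{16978}$ ($N = \sqrt{-16951 - 27} - \left(9 - -1800\right) = \sqrt{-16978} - \left(9 + 1800\right) = i \sqrt{16978} - 1809 = -1809 + i \sqrt{16978} \approx -1809.0 + 130.3 i$)
$- N = - (-1809 + i \sqrt{16978}) = 1809 - i \sqrt{16978}$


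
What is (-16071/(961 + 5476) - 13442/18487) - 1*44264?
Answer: -5267835882947/119000819 ≈ -44267.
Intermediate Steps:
(-16071/(961 + 5476) - 13442/18487) - 1*44264 = (-16071/6437 - 13442*1/18487) - 44264 = (-16071*1/6437 - 13442/18487) - 44264 = (-16071/6437 - 13442/18487) - 44264 = -383630731/119000819 - 44264 = -5267835882947/119000819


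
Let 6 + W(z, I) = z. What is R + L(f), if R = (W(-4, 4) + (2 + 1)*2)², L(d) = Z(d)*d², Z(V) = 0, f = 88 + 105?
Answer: 16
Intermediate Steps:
f = 193
L(d) = 0 (L(d) = 0*d² = 0)
W(z, I) = -6 + z
R = 16 (R = ((-6 - 4) + (2 + 1)*2)² = (-10 + 3*2)² = (-10 + 6)² = (-4)² = 16)
R + L(f) = 16 + 0 = 16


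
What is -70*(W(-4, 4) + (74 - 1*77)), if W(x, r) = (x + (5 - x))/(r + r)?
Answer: 665/4 ≈ 166.25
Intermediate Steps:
W(x, r) = 5/(2*r) (W(x, r) = 5/((2*r)) = 5*(1/(2*r)) = 5/(2*r))
-70*(W(-4, 4) + (74 - 1*77)) = -70*((5/2)/4 + (74 - 1*77)) = -70*((5/2)*(¼) + (74 - 77)) = -70*(5/8 - 3) = -70*(-19/8) = 665/4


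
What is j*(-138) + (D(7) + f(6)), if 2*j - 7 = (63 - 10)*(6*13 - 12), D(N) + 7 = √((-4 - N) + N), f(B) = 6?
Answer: -241846 + 2*I ≈ -2.4185e+5 + 2.0*I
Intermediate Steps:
D(N) = -7 + 2*I (D(N) = -7 + √((-4 - N) + N) = -7 + √(-4) = -7 + 2*I)
j = 3505/2 (j = 7/2 + ((63 - 10)*(6*13 - 12))/2 = 7/2 + (53*(78 - 12))/2 = 7/2 + (53*66)/2 = 7/2 + (½)*3498 = 7/2 + 1749 = 3505/2 ≈ 1752.5)
j*(-138) + (D(7) + f(6)) = (3505/2)*(-138) + ((-7 + 2*I) + 6) = -241845 + (-1 + 2*I) = -241846 + 2*I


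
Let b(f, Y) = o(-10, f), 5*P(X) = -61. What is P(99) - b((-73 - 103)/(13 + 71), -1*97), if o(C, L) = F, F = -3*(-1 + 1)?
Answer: -61/5 ≈ -12.200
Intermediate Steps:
P(X) = -61/5 (P(X) = (⅕)*(-61) = -61/5)
F = 0 (F = -3*0 = 0)
o(C, L) = 0
b(f, Y) = 0
P(99) - b((-73 - 103)/(13 + 71), -1*97) = -61/5 - 1*0 = -61/5 + 0 = -61/5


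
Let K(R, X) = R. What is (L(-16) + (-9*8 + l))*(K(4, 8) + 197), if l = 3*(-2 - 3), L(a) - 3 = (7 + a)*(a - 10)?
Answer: 30150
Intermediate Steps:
L(a) = 3 + (-10 + a)*(7 + a) (L(a) = 3 + (7 + a)*(a - 10) = 3 + (7 + a)*(-10 + a) = 3 + (-10 + a)*(7 + a))
l = -15 (l = 3*(-5) = -15)
(L(-16) + (-9*8 + l))*(K(4, 8) + 197) = ((-67 + (-16)**2 - 3*(-16)) + (-9*8 - 15))*(4 + 197) = ((-67 + 256 + 48) + (-72 - 15))*201 = (237 - 87)*201 = 150*201 = 30150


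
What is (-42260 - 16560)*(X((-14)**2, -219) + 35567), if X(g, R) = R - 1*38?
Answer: -2076934200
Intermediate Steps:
X(g, R) = -38 + R (X(g, R) = R - 38 = -38 + R)
(-42260 - 16560)*(X((-14)**2, -219) + 35567) = (-42260 - 16560)*((-38 - 219) + 35567) = -58820*(-257 + 35567) = -58820*35310 = -2076934200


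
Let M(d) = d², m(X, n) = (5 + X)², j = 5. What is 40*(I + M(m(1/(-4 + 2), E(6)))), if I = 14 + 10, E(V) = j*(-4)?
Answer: 34725/2 ≈ 17363.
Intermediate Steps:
E(V) = -20 (E(V) = 5*(-4) = -20)
I = 24
40*(I + M(m(1/(-4 + 2), E(6)))) = 40*(24 + ((5 + 1/(-4 + 2))²)²) = 40*(24 + ((5 + 1/(-2))²)²) = 40*(24 + ((5 - ½)²)²) = 40*(24 + ((9/2)²)²) = 40*(24 + (81/4)²) = 40*(24 + 6561/16) = 40*(6945/16) = 34725/2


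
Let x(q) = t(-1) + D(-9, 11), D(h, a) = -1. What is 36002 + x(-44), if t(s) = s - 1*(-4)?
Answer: 36004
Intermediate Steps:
t(s) = 4 + s (t(s) = s + 4 = 4 + s)
x(q) = 2 (x(q) = (4 - 1) - 1 = 3 - 1 = 2)
36002 + x(-44) = 36002 + 2 = 36004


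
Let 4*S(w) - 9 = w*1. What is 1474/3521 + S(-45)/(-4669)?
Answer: 987685/2348507 ≈ 0.42056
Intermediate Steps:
S(w) = 9/4 + w/4 (S(w) = 9/4 + (w*1)/4 = 9/4 + w/4)
1474/3521 + S(-45)/(-4669) = 1474/3521 + (9/4 + (¼)*(-45))/(-4669) = 1474*(1/3521) + (9/4 - 45/4)*(-1/4669) = 1474/3521 - 9*(-1/4669) = 1474/3521 + 9/4669 = 987685/2348507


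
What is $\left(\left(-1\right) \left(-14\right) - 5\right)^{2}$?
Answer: $81$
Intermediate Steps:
$\left(\left(-1\right) \left(-14\right) - 5\right)^{2} = \left(14 - 5\right)^{2} = 9^{2} = 81$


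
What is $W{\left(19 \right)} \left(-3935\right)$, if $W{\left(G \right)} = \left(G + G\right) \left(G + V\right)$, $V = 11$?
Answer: $-4485900$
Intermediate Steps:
$W{\left(G \right)} = 2 G \left(11 + G\right)$ ($W{\left(G \right)} = \left(G + G\right) \left(G + 11\right) = 2 G \left(11 + G\right)$)
$W{\left(19 \right)} \left(-3935\right) = 2 \cdot 19 \left(11 + 19\right) \left(-3935\right) = 2 \cdot 19 \cdot 30 \left(-3935\right) = 1140 \left(-3935\right) = -4485900$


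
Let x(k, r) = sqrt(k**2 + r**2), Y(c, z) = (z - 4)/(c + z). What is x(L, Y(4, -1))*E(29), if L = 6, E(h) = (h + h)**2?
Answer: 3364*sqrt(349)/3 ≈ 20948.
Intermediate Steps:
Y(c, z) = (-4 + z)/(c + z)
E(h) = 4*h**2 (E(h) = (2*h)**2 = 4*h**2)
x(L, Y(4, -1))*E(29) = sqrt(6**2 + ((-4 - 1)/(4 - 1))**2)*(4*29**2) = sqrt(36 + (-5/3)**2)*(4*841) = sqrt(36 + ((1/3)*(-5))**2)*3364 = sqrt(36 + (-5/3)**2)*3364 = sqrt(36 + 25/9)*3364 = sqrt(349/9)*3364 = (sqrt(349)/3)*3364 = 3364*sqrt(349)/3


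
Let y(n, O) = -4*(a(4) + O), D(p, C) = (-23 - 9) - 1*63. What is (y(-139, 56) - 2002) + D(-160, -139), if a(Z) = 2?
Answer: -2329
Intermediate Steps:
D(p, C) = -95 (D(p, C) = -32 - 63 = -95)
y(n, O) = -8 - 4*O (y(n, O) = -4*(2 + O) = -8 - 4*O)
(y(-139, 56) - 2002) + D(-160, -139) = ((-8 - 4*56) - 2002) - 95 = ((-8 - 224) - 2002) - 95 = (-232 - 2002) - 95 = -2234 - 95 = -2329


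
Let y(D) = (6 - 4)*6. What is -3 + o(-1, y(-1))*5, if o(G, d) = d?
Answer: 57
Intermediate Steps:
y(D) = 12 (y(D) = 2*6 = 12)
-3 + o(-1, y(-1))*5 = -3 + 12*5 = -3 + 60 = 57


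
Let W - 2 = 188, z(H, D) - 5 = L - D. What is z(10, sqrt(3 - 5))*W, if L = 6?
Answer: 2090 - 190*I*sqrt(2) ≈ 2090.0 - 268.7*I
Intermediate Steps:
z(H, D) = 11 - D (z(H, D) = 5 + (6 - D) = 11 - D)
W = 190 (W = 2 + 188 = 190)
z(10, sqrt(3 - 5))*W = (11 - sqrt(3 - 5))*190 = (11 - sqrt(-2))*190 = (11 - I*sqrt(2))*190 = 2090 - 190*I*sqrt(2)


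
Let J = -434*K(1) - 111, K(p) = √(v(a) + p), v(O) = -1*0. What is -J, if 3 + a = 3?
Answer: 545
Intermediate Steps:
a = 0 (a = -3 + 3 = 0)
v(O) = 0
K(p) = √p (K(p) = √(0 + p) = √p)
J = -545 (J = -434*√1 - 111 = -434*1 - 111 = -434 - 111 = -545)
-J = -1*(-545) = 545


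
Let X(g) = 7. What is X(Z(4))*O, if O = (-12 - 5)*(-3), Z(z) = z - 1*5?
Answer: 357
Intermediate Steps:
Z(z) = -5 + z (Z(z) = z - 5 = -5 + z)
O = 51 (O = -17*(-3) = 51)
X(Z(4))*O = 7*51 = 357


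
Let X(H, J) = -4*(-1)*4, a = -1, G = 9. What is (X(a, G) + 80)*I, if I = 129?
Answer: 12384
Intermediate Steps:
X(H, J) = 16 (X(H, J) = 4*4 = 16)
(X(a, G) + 80)*I = (16 + 80)*129 = 96*129 = 12384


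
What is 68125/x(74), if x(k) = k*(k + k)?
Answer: 68125/10952 ≈ 6.2203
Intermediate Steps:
x(k) = 2*k² (x(k) = k*(2*k) = 2*k²)
68125/x(74) = 68125/((2*74²)) = 68125/((2*5476)) = 68125/10952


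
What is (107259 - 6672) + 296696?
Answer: 397283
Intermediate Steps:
(107259 - 6672) + 296696 = 100587 + 296696 = 397283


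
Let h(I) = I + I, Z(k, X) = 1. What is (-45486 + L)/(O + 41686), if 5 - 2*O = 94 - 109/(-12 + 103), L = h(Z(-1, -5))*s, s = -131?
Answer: -4163068/3789431 ≈ -1.0986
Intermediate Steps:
h(I) = 2*I
L = -262 (L = (2*1)*(-131) = 2*(-131) = -262)
O = -3995/91 (O = 5/2 - (94 - 109/(-12 + 103))/2 = 5/2 - (94 - 109/91)/2 = 5/2 - ½*8445/91 = 5/2 - 8445/182 = -3995/91 ≈ -43.901)
(-45486 + L)/(O + 41686) = (-45486 - 262)/(-3995/91 + 41686) = -45748/3789431/91 = -45748*91/3789431 = -4163068/3789431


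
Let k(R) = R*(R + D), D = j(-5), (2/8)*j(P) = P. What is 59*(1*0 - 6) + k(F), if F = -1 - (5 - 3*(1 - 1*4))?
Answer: 171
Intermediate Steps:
F = -15 (F = -1 - (5 - 3*(1 - 4)) = -1 - (5 - 3*(-3)) = -1 - (5 + 9) = -1 - 1*14 = -1 - 14 = -15)
j(P) = 4*P
D = -20 (D = 4*(-5) = -20)
k(R) = R*(-20 + R) (k(R) = R*(R - 20) = R*(-20 + R))
59*(1*0 - 6) + k(F) = 59*(1*0 - 6) - 15*(-20 - 15) = 59*(0 - 6) - 15*(-35) = 59*(-6) + 525 = -354 + 525 = 171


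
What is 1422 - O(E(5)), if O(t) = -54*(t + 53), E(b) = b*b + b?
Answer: 5904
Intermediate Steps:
E(b) = b + b² (E(b) = b² + b = b + b²)
O(t) = -2862 - 54*t (O(t) = -54*(53 + t) = -2862 - 54*t)
1422 - O(E(5)) = 1422 - (-2862 - 270*(1 + 5)) = 1422 - (-2862 - 270*6) = 1422 - (-2862 - 54*30) = 1422 - (-2862 - 1620) = 1422 - 1*(-4482) = 1422 + 4482 = 5904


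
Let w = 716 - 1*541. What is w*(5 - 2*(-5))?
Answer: 2625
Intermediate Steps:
w = 175 (w = 716 - 541 = 175)
w*(5 - 2*(-5)) = 175*(5 - 2*(-5)) = 175*(5 + 10) = 175*15 = 2625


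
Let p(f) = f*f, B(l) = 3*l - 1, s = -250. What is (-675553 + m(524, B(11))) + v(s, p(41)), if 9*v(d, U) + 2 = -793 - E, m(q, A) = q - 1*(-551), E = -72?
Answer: -2023675/3 ≈ -6.7456e+5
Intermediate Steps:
B(l) = -1 + 3*l
p(f) = f**2
m(q, A) = 551 + q (m(q, A) = q + 551 = 551 + q)
v(d, U) = -241/3 (v(d, U) = -2/9 + (-793 - 1*(-72))/9 = -2/9 + (-793 + 72)/9 = -2/9 + (1/9)*(-721) = -2/9 - 721/9 = -241/3)
(-675553 + m(524, B(11))) + v(s, p(41)) = (-675553 + (551 + 524)) - 241/3 = (-675553 + 1075) - 241/3 = -674478 - 241/3 = -2023675/3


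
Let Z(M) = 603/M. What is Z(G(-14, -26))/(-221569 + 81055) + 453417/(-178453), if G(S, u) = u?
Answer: -50193628413/19756174724 ≈ -2.5407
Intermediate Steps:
Z(G(-14, -26))/(-221569 + 81055) + 453417/(-178453) = (603/(-26))/(-221569 + 81055) + 453417/(-178453) = (603*(-1/26))/(-140514) + 453417*(-1/178453) = -603/26*(-1/140514) - 453417/178453 = 201/1217788 - 453417/178453 = -50193628413/19756174724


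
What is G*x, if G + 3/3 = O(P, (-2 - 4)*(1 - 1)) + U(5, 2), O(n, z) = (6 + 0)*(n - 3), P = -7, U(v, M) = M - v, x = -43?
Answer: 2752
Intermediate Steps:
O(n, z) = -18 + 6*n (O(n, z) = 6*(-3 + n) = -18 + 6*n)
G = -64 (G = -1 + ((-18 + 6*(-7)) + (2 - 1*5)) = -1 + ((-18 - 42) + (2 - 5)) = -1 + (-60 - 3) = -1 - 63 = -64)
G*x = -64*(-43) = 2752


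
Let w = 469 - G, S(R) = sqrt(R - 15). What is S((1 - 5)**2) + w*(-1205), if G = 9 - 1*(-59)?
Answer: -483204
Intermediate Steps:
S(R) = sqrt(-15 + R)
G = 68 (G = 9 + 59 = 68)
w = 401 (w = 469 - 1*68 = 469 - 68 = 401)
S((1 - 5)**2) + w*(-1205) = sqrt(-15 + (1 - 5)**2) + 401*(-1205) = sqrt(-15 + (-4)**2) - 483205 = sqrt(-15 + 16) - 483205 = sqrt(1) - 483205 = 1 - 483205 = -483204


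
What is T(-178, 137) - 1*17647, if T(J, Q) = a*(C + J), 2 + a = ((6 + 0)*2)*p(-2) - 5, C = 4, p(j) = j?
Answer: -12253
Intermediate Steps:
a = -31 (a = -2 + (((6 + 0)*2)*(-2) - 5) = -2 + ((6*2)*(-2) - 5) = -2 + (12*(-2) - 5) = -2 + (-24 - 5) = -2 - 29 = -31)
T(J, Q) = -124 - 31*J (T(J, Q) = -31*(4 + J) = -124 - 31*J)
T(-178, 137) - 1*17647 = (-124 - 31*(-178)) - 1*17647 = (-124 + 5518) - 17647 = 5394 - 17647 = -12253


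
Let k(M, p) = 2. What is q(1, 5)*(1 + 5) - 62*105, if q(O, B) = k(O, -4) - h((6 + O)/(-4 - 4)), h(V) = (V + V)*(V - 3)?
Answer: -104619/16 ≈ -6538.7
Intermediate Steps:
h(V) = 2*V*(-3 + V) (h(V) = (2*V)*(-3 + V) = 2*V*(-3 + V))
q(O, B) = 2 - 2*(-15/4 - O/8)*(-¾ - O/8) (q(O, B) = 2 - 2*(6 + O)/(-4 - 4)*(-3 + (6 + O)/(-4 - 4)) = 2 - 2*(6 + O)/(-8)*(-3 + (6 + O)/(-8)) = 2 - 2*(6 + O)*(-⅛)*(-3 + (6 + O)*(-⅛)) = 2 - 2*(-¾ - O/8)*(-3 + (-¾ - O/8)) = 2 - 2*(-¾ - O/8)*(-15/4 - O/8) = 2 - 2*(-15/4 - O/8)*(-¾ - O/8))
q(1, 5)*(1 + 5) - 62*105 = (2 - (6 + 1)*(30 + 1)/32)*(1 + 5) - 62*105 = (2 - 1/32*7*31)*6 - 6510 = (2 - 217/32)*6 - 6510 = -153/32*6 - 6510 = -459/16 - 6510 = -104619/16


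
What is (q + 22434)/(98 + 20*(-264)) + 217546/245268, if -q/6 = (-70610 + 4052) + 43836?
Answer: -9453223979/317744694 ≈ -29.751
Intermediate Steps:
q = 136332 (q = -6*((-70610 + 4052) + 43836) = -6*(-66558 + 43836) = -6*(-22722) = 136332)
(q + 22434)/(98 + 20*(-264)) + 217546/245268 = (136332 + 22434)/(98 + 20*(-264)) + 217546/245268 = 158766/(98 - 5280) + 217546*(1/245268) = 158766/(-5182) + 108773/122634 = 158766*(-1/5182) + 108773/122634 = -79383/2591 + 108773/122634 = -9453223979/317744694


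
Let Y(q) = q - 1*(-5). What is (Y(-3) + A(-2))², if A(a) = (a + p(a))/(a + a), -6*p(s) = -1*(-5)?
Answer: 4225/576 ≈ 7.3351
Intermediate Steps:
p(s) = -⅚ (p(s) = -(-1)*(-5)/6 = -⅙*5 = -⅚)
Y(q) = 5 + q (Y(q) = q + 5 = 5 + q)
A(a) = (-⅚ + a)/(2*a) (A(a) = (a - ⅚)/(a + a) = (-⅚ + a)/((2*a)) = (-⅚ + a)*(1/(2*a)) = (-⅚ + a)/(2*a))
(Y(-3) + A(-2))² = ((5 - 3) + (1/12)*(-5 + 6*(-2))/(-2))² = (2 + (1/12)*(-½)*(-5 - 12))² = (2 + (1/12)*(-½)*(-17))² = (2 + 17/24)² = (65/24)² = 4225/576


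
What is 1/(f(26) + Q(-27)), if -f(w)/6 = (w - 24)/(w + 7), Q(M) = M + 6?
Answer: -11/235 ≈ -0.046808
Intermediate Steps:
Q(M) = 6 + M
f(w) = -6*(-24 + w)/(7 + w) (f(w) = -6*(w - 24)/(w + 7) = -6*(-24 + w)/(7 + w))
1/(f(26) + Q(-27)) = 1/(6*(24 - 1*26)/(7 + 26) + (6 - 27)) = 1/(6*(24 - 26)/33 - 21) = 1/(6*(1/33)*(-2) - 21) = 1/(-4/11 - 21) = 1/(-235/11) = -11/235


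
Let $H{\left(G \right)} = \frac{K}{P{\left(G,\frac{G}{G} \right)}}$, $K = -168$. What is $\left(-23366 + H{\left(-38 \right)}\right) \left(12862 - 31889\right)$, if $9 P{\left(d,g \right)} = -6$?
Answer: $439790078$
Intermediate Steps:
$P{\left(d,g \right)} = - \frac{2}{3}$ ($P{\left(d,g \right)} = \frac{1}{9} \left(-6\right) = - \frac{2}{3}$)
$H{\left(G \right)} = 252$ ($H{\left(G \right)} = - \frac{168}{- \frac{2}{3}} = \left(-168\right) \left(- \frac{3}{2}\right) = 252$)
$\left(-23366 + H{\left(-38 \right)}\right) \left(12862 - 31889\right) = \left(-23366 + 252\right) \left(12862 - 31889\right) = \left(-23114\right) \left(-19027\right) = 439790078$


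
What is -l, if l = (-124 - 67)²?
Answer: -36481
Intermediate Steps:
l = 36481 (l = (-191)² = 36481)
-l = -1*36481 = -36481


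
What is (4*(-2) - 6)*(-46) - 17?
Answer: 627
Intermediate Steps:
(4*(-2) - 6)*(-46) - 17 = (-8 - 6)*(-46) - 17 = -14*(-46) - 17 = 644 - 17 = 627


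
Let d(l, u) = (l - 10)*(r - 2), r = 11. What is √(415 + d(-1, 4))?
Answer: 2*√79 ≈ 17.776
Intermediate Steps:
d(l, u) = -90 + 9*l (d(l, u) = (l - 10)*(11 - 2) = (-10 + l)*9 = -90 + 9*l)
√(415 + d(-1, 4)) = √(415 + (-90 + 9*(-1))) = √(415 + (-90 - 9)) = √(415 - 99) = √316 = 2*√79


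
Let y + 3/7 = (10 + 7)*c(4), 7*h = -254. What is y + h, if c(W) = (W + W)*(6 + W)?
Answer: 9263/7 ≈ 1323.3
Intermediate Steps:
h = -254/7 (h = (⅐)*(-254) = -254/7 ≈ -36.286)
c(W) = 2*W*(6 + W) (c(W) = (2*W)*(6 + W) = 2*W*(6 + W))
y = 9517/7 (y = -3/7 + (10 + 7)*(2*4*(6 + 4)) = -3/7 + 17*(2*4*10) = -3/7 + 17*80 = -3/7 + 1360 = 9517/7 ≈ 1359.6)
y + h = 9517/7 - 254/7 = 9263/7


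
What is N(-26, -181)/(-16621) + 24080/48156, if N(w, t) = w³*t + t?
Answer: -38196903505/200100219 ≈ -190.89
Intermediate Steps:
N(w, t) = t + t*w³ (N(w, t) = t*w³ + t = t + t*w³)
N(-26, -181)/(-16621) + 24080/48156 = -181*(1 + (-26)³)/(-16621) + 24080/48156 = -181*(1 - 17576)*(-1/16621) + 24080*(1/48156) = -181*(-17575)*(-1/16621) + 6020/12039 = 3181075*(-1/16621) + 6020/12039 = -3181075/16621 + 6020/12039 = -38196903505/200100219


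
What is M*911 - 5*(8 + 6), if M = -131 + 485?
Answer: 322424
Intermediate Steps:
M = 354
M*911 - 5*(8 + 6) = 354*911 - 5*(8 + 6) = 322494 - 5*14 = 322494 - 70 = 322424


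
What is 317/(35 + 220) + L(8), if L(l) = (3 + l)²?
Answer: 31172/255 ≈ 122.24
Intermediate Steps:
317/(35 + 220) + L(8) = 317/(35 + 220) + (3 + 8)² = 317/255 + 11² = 317*(1/255) + 121 = 317/255 + 121 = 31172/255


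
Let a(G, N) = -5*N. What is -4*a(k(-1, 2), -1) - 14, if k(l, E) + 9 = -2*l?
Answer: -34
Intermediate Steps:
k(l, E) = -9 - 2*l
-4*a(k(-1, 2), -1) - 14 = -(-20)*(-1) - 14 = -4*5 - 14 = -20 - 14 = -34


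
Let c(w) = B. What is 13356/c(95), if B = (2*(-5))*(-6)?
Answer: 1113/5 ≈ 222.60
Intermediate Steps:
B = 60 (B = -10*(-6) = 60)
c(w) = 60
13356/c(95) = 13356/60 = 13356*(1/60) = 1113/5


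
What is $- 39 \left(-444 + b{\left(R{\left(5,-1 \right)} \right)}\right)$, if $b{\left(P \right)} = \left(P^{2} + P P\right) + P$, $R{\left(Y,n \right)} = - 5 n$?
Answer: $15171$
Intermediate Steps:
$b{\left(P \right)} = P + 2 P^{2}$ ($b{\left(P \right)} = \left(P^{2} + P^{2}\right) + P = 2 P^{2} + P = P + 2 P^{2}$)
$- 39 \left(-444 + b{\left(R{\left(5,-1 \right)} \right)}\right) = - 39 \left(-444 + \left(-5\right) \left(-1\right) \left(1 + 2 \left(\left(-5\right) \left(-1\right)\right)\right)\right) = - 39 \left(-444 + 5 \left(1 + 2 \cdot 5\right)\right) = - 39 \left(-444 + 5 \left(1 + 10\right)\right) = - 39 \left(-444 + 5 \cdot 11\right) = - 39 \left(-444 + 55\right) = \left(-39\right) \left(-389\right) = 15171$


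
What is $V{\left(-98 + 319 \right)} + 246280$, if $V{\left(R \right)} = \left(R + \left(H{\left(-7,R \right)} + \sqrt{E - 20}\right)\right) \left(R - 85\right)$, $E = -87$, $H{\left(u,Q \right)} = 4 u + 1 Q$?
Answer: $302584 + 136 i \sqrt{107} \approx 3.0258 \cdot 10^{5} + 1406.8 i$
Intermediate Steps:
$H{\left(u,Q \right)} = Q + 4 u$ ($H{\left(u,Q \right)} = 4 u + Q = Q + 4 u$)
$V{\left(R \right)} = \left(-85 + R\right) \left(-28 + 2 R + i \sqrt{107}\right)$ ($V{\left(R \right)} = \left(R + \left(\left(R + 4 \left(-7\right)\right) + \sqrt{-87 - 20}\right)\right) \left(R - 85\right) = \left(R + \left(\left(R - 28\right) + \sqrt{-107}\right)\right) \left(-85 + R\right) = \left(R + \left(\left(-28 + R\right) + i \sqrt{107}\right)\right) \left(-85 + R\right) = \left(R + \left(-28 + R + i \sqrt{107}\right)\right) \left(-85 + R\right) = \left(-28 + 2 R + i \sqrt{107}\right) \left(-85 + R\right) = \left(-85 + R\right) \left(-28 + 2 R + i \sqrt{107}\right)$)
$V{\left(-98 + 319 \right)} + 246280 = \left(2380 - 198 \left(-98 + 319\right) + 2 \left(-98 + 319\right)^{2} - 85 i \sqrt{107} + i \left(-98 + 319\right) \sqrt{107}\right) + 246280 = \left(2380 - 43758 + 2 \cdot 221^{2} - 85 i \sqrt{107} + i 221 \sqrt{107}\right) + 246280 = \left(2380 - 43758 + 2 \cdot 48841 - 85 i \sqrt{107} + 221 i \sqrt{107}\right) + 246280 = \left(2380 - 43758 + 97682 - 85 i \sqrt{107} + 221 i \sqrt{107}\right) + 246280 = \left(56304 + 136 i \sqrt{107}\right) + 246280 = 302584 + 136 i \sqrt{107}$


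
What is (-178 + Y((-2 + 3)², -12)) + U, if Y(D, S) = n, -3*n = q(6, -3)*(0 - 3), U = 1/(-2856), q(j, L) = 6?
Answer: -491233/2856 ≈ -172.00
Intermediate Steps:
U = -1/2856 ≈ -0.00035014
n = 6 (n = -2*(0 - 3) = -2*(-3) = -⅓*(-18) = 6)
Y(D, S) = 6
(-178 + Y((-2 + 3)², -12)) + U = (-178 + 6) - 1/2856 = -172 - 1/2856 = -491233/2856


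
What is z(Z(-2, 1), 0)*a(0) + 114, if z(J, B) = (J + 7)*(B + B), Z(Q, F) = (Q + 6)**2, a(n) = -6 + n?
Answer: 114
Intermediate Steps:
Z(Q, F) = (6 + Q)**2
z(J, B) = 2*B*(7 + J) (z(J, B) = (7 + J)*(2*B) = 2*B*(7 + J))
z(Z(-2, 1), 0)*a(0) + 114 = (2*0*(7 + (6 - 2)**2))*(-6 + 0) + 114 = (2*0*(7 + 4**2))*(-6) + 114 = (2*0*(7 + 16))*(-6) + 114 = (2*0*23)*(-6) + 114 = 0*(-6) + 114 = 0 + 114 = 114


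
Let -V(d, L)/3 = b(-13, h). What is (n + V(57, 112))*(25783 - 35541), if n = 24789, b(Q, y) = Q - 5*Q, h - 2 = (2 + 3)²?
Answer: -240368814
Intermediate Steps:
h = 27 (h = 2 + (2 + 3)² = 2 + 5² = 2 + 25 = 27)
b(Q, y) = -4*Q
V(d, L) = -156 (V(d, L) = -(-12)*(-13) = -3*52 = -156)
(n + V(57, 112))*(25783 - 35541) = (24789 - 156)*(25783 - 35541) = 24633*(-9758) = -240368814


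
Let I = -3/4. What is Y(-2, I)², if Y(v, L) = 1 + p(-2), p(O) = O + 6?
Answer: 25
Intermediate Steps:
p(O) = 6 + O
I = -¾ (I = -3*¼ = -¾ ≈ -0.75000)
Y(v, L) = 5 (Y(v, L) = 1 + (6 - 2) = 1 + 4 = 5)
Y(-2, I)² = 5² = 25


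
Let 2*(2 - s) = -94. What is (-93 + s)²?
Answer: 1936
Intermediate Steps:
s = 49 (s = 2 - ½*(-94) = 2 + 47 = 49)
(-93 + s)² = (-93 + 49)² = (-44)² = 1936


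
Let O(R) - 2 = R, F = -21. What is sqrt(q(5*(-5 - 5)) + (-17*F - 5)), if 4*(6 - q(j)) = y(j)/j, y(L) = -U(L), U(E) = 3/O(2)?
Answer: sqrt(572794)/40 ≈ 18.921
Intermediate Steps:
O(R) = 2 + R
U(E) = 3/4 (U(E) = 3/(2 + 2) = 3/4)
y(L) = -3/4 (y(L) = -1*3/4 = -3/4)
q(j) = 6 + 3/(16*j) (q(j) = 6 - (-3)/(16*j) = 6 + 3/(16*j))
sqrt(q(5*(-5 - 5)) + (-17*F - 5)) = sqrt((6 + 3/(16*((5*(-5 - 5))))) + (-17*(-21) - 5)) = sqrt((6 + 3/(16*((5*(-10))))) + (357 - 5)) = sqrt((6 + (3/16)/(-50)) + 352) = sqrt((6 + (3/16)*(-1/50)) + 352) = sqrt((6 - 3/800) + 352) = sqrt(4797/800 + 352) = sqrt(286397/800) = sqrt(572794)/40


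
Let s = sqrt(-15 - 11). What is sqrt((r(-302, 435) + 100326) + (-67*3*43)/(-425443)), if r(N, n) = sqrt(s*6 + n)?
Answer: sqrt(18159184871281023 + 181001746249*sqrt(3)*sqrt(145 + 2*I*sqrt(26)))/425443 ≈ 316.78 + 0.0011569*I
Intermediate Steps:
s = I*sqrt(26) (s = sqrt(-26) = I*sqrt(26) ≈ 5.099*I)
r(N, n) = sqrt(n + 6*I*sqrt(26)) (r(N, n) = sqrt((I*sqrt(26))*6 + n) = sqrt(6*I*sqrt(26) + n) = sqrt(n + 6*I*sqrt(26)))
sqrt((r(-302, 435) + 100326) + (-67*3*43)/(-425443)) = sqrt((sqrt(435 + 6*I*sqrt(26)) + 100326) + (-67*3*43)/(-425443)) = sqrt((100326 + sqrt(435 + 6*I*sqrt(26))) - 201*43*(-1/425443)) = sqrt((100326 + sqrt(435 + 6*I*sqrt(26))) - 8643*(-1/425443)) = sqrt((100326 + sqrt(435 + 6*I*sqrt(26))) + 8643/425443) = sqrt(42683003061/425443 + sqrt(435 + 6*I*sqrt(26)))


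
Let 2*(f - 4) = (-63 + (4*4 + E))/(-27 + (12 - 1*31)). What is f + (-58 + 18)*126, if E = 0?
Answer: -463265/92 ≈ -5035.5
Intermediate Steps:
f = 415/92 (f = 4 + ((-63 + (4*4 + 0))/(-27 + (12 - 1*31)))/2 = 4 + ((-63 + (16 + 0))/(-27 + (12 - 31)))/2 = 4 + ((-63 + 16)/(-27 - 19))/2 = 4 + (-47/(-46))/2 = 4 + (-47*(-1/46))/2 = 4 + (½)*(47/46) = 4 + 47/92 = 415/92 ≈ 4.5109)
f + (-58 + 18)*126 = 415/92 + (-58 + 18)*126 = 415/92 - 40*126 = 415/92 - 5040 = -463265/92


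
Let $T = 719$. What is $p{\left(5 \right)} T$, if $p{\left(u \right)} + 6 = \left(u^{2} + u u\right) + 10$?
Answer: $38826$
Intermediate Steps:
$p{\left(u \right)} = 4 + 2 u^{2}$ ($p{\left(u \right)} = -6 + \left(\left(u^{2} + u u\right) + 10\right) = -6 + \left(\left(u^{2} + u^{2}\right) + 10\right) = -6 + \left(2 u^{2} + 10\right) = -6 + \left(10 + 2 u^{2}\right) = 4 + 2 u^{2}$)
$p{\left(5 \right)} T = \left(4 + 2 \cdot 5^{2}\right) 719 = \left(4 + 2 \cdot 25\right) 719 = \left(4 + 50\right) 719 = 54 \cdot 719 = 38826$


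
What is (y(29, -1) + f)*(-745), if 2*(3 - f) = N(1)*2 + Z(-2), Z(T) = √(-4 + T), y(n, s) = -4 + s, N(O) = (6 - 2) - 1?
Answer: 3725 + 745*I*√6/2 ≈ 3725.0 + 912.43*I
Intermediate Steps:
N(O) = 3 (N(O) = 4 - 1 = 3)
f = -I*√6/2 (f = 3 - (3*2 + √(-4 - 2))/2 = 3 - (6 + √(-6))/2 = 3 - (6 + I*√6)/2 = 3 + (-3 - I*√6/2) = -I*√6/2 ≈ -1.2247*I)
(y(29, -1) + f)*(-745) = ((-4 - 1) - I*√6/2)*(-745) = (-5 - I*√6/2)*(-745) = 3725 + 745*I*√6/2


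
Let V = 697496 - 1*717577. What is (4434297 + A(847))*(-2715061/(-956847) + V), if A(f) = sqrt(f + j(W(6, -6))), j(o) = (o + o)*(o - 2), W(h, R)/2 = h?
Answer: -28396838230213054/318949 - 19211729546*sqrt(1087)/956847 ≈ -8.9033e+10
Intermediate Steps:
W(h, R) = 2*h
j(o) = 2*o*(-2 + o) (j(o) = (2*o)*(-2 + o) = 2*o*(-2 + o))
V = -20081 (V = 697496 - 717577 = -20081)
A(f) = sqrt(240 + f) (A(f) = sqrt(f + 2*(2*6)*(-2 + 2*6)) = sqrt(f + 2*12*(-2 + 12)) = sqrt(f + 2*12*10) = sqrt(f + 240) = sqrt(240 + f))
(4434297 + A(847))*(-2715061/(-956847) + V) = (4434297 + sqrt(240 + 847))*(-2715061/(-956847) - 20081) = (4434297 + sqrt(1087))*(-2715061*(-1/956847) - 20081) = (4434297 + sqrt(1087))*(2715061/956847 - 20081) = (4434297 + sqrt(1087))*(-19211729546/956847) = -28396838230213054/318949 - 19211729546*sqrt(1087)/956847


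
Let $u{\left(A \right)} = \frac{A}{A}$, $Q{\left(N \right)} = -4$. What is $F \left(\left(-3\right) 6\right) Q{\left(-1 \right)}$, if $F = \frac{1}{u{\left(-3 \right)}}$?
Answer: $72$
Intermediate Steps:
$u{\left(A \right)} = 1$
$F = 1$ ($F = 1^{-1} = 1$)
$F \left(\left(-3\right) 6\right) Q{\left(-1 \right)} = 1 \left(\left(-3\right) 6\right) \left(-4\right) = 1 \left(-18\right) \left(-4\right) = \left(-18\right) \left(-4\right) = 72$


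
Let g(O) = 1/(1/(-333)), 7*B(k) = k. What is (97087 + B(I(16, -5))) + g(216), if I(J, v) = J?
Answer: 677294/7 ≈ 96756.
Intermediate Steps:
B(k) = k/7
g(O) = -333 (g(O) = 1/(-1/333) = -333)
(97087 + B(I(16, -5))) + g(216) = (97087 + (⅐)*16) - 333 = (97087 + 16/7) - 333 = 679625/7 - 333 = 677294/7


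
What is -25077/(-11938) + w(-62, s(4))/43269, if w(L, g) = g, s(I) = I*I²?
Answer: 1085820745/516545322 ≈ 2.1021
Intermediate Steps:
s(I) = I³
-25077/(-11938) + w(-62, s(4))/43269 = -25077/(-11938) + 4³/43269 = -25077*(-1/11938) + 64*(1/43269) = 25077/11938 + 64/43269 = 1085820745/516545322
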